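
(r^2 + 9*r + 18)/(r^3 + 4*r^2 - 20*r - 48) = (r + 3)/(r^2 - 2*r - 8)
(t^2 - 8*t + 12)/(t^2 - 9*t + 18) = (t - 2)/(t - 3)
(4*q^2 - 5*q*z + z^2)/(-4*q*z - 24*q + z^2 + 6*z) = (-q + z)/(z + 6)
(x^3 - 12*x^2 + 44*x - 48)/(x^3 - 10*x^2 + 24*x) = (x - 2)/x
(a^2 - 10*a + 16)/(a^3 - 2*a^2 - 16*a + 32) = (a - 8)/(a^2 - 16)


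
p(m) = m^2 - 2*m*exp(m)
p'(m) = -2*m*exp(m) + 2*m - 2*exp(m)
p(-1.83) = 3.94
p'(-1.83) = -3.39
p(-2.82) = 8.29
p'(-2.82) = -5.42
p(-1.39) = 2.62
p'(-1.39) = -2.59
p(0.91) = -3.69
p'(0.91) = -7.67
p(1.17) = -6.17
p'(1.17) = -11.64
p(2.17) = -33.30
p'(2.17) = -51.19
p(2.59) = -62.34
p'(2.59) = -90.53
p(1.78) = -17.94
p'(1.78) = -29.41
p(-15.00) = 225.00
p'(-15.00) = -30.00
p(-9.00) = 81.00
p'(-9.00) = -18.00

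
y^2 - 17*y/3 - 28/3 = (y - 7)*(y + 4/3)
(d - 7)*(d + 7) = d^2 - 49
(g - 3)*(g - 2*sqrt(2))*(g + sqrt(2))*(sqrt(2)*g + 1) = sqrt(2)*g^4 - 3*sqrt(2)*g^3 - g^3 - 5*sqrt(2)*g^2 + 3*g^2 - 4*g + 15*sqrt(2)*g + 12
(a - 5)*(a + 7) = a^2 + 2*a - 35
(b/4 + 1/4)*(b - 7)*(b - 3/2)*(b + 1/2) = b^4/4 - 7*b^3/4 - 7*b^2/16 + 23*b/8 + 21/16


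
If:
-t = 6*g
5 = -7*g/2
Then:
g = -10/7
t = 60/7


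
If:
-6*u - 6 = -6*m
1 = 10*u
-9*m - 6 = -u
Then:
No Solution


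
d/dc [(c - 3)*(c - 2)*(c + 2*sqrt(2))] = 3*c^2 - 10*c + 4*sqrt(2)*c - 10*sqrt(2) + 6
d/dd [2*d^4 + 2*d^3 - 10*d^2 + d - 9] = 8*d^3 + 6*d^2 - 20*d + 1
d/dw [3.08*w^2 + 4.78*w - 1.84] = 6.16*w + 4.78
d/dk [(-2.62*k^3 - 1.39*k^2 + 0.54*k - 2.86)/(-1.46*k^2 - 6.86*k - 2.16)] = (3.8252*k^4 + 35.9464*k^3 + 27.3014*k^2 - 2.3464*k - 20.786)/(2.1316*k^4 + 20.0312*k^3 + 53.3668*k^2 + 29.6352*k + 4.6656)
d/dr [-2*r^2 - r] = -4*r - 1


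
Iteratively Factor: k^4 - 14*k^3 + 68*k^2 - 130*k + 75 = (k - 3)*(k^3 - 11*k^2 + 35*k - 25) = (k - 5)*(k - 3)*(k^2 - 6*k + 5) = (k - 5)^2*(k - 3)*(k - 1)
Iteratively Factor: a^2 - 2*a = (a)*(a - 2)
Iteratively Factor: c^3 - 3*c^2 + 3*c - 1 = (c - 1)*(c^2 - 2*c + 1) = (c - 1)^2*(c - 1)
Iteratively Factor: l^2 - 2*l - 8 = (l + 2)*(l - 4)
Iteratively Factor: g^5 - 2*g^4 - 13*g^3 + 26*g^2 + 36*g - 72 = (g + 3)*(g^4 - 5*g^3 + 2*g^2 + 20*g - 24) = (g - 3)*(g + 3)*(g^3 - 2*g^2 - 4*g + 8) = (g - 3)*(g + 2)*(g + 3)*(g^2 - 4*g + 4) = (g - 3)*(g - 2)*(g + 2)*(g + 3)*(g - 2)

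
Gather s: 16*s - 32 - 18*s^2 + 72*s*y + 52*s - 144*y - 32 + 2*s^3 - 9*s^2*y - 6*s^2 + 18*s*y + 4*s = 2*s^3 + s^2*(-9*y - 24) + s*(90*y + 72) - 144*y - 64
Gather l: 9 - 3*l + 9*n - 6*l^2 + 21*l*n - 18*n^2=-6*l^2 + l*(21*n - 3) - 18*n^2 + 9*n + 9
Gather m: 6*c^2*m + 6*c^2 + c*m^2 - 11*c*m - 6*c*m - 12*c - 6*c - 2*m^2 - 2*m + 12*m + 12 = 6*c^2 - 18*c + m^2*(c - 2) + m*(6*c^2 - 17*c + 10) + 12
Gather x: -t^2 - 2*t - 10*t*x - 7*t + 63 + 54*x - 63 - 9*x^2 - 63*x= -t^2 - 9*t - 9*x^2 + x*(-10*t - 9)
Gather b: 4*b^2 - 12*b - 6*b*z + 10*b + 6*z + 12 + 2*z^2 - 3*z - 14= 4*b^2 + b*(-6*z - 2) + 2*z^2 + 3*z - 2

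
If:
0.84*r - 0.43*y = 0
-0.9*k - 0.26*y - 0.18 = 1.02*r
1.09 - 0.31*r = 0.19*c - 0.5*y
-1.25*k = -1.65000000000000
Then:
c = 2.59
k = 1.32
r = -0.90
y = -1.75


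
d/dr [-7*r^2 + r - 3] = 1 - 14*r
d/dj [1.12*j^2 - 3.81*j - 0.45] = 2.24*j - 3.81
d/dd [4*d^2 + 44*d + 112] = 8*d + 44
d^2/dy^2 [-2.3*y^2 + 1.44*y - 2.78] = -4.60000000000000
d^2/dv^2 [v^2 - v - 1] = 2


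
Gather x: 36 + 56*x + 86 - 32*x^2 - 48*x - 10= -32*x^2 + 8*x + 112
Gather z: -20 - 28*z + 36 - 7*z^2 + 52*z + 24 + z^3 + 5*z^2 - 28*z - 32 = z^3 - 2*z^2 - 4*z + 8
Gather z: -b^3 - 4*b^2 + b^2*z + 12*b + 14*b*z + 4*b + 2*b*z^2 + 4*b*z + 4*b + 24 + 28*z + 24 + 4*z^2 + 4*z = -b^3 - 4*b^2 + 20*b + z^2*(2*b + 4) + z*(b^2 + 18*b + 32) + 48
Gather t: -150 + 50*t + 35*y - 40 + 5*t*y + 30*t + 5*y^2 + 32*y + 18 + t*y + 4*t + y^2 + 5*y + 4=t*(6*y + 84) + 6*y^2 + 72*y - 168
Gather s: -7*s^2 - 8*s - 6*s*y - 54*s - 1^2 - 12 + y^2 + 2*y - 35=-7*s^2 + s*(-6*y - 62) + y^2 + 2*y - 48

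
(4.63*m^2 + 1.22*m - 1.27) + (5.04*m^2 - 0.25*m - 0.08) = 9.67*m^2 + 0.97*m - 1.35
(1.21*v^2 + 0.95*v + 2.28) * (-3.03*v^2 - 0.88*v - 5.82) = -3.6663*v^4 - 3.9433*v^3 - 14.7866*v^2 - 7.5354*v - 13.2696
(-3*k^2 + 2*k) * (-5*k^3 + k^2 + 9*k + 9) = 15*k^5 - 13*k^4 - 25*k^3 - 9*k^2 + 18*k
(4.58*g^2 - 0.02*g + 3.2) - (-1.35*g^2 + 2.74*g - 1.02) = 5.93*g^2 - 2.76*g + 4.22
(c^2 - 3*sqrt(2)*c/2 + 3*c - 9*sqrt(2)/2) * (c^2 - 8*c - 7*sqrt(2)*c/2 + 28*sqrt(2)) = c^4 - 5*sqrt(2)*c^3 - 5*c^3 - 27*c^2/2 + 25*sqrt(2)*c^2 - 105*c/2 + 120*sqrt(2)*c - 252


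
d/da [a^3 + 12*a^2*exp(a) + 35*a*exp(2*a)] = 12*a^2*exp(a) + 3*a^2 + 70*a*exp(2*a) + 24*a*exp(a) + 35*exp(2*a)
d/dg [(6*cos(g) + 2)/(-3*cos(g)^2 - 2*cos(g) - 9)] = 2*(9*sin(g)^2 - 6*cos(g) + 16)*sin(g)/(3*cos(g)^2 + 2*cos(g) + 9)^2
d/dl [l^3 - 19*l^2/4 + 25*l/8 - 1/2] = 3*l^2 - 19*l/2 + 25/8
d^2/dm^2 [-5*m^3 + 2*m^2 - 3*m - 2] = 4 - 30*m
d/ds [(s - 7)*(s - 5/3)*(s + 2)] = 3*s^2 - 40*s/3 - 17/3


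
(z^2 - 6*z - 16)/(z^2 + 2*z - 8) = (z^2 - 6*z - 16)/(z^2 + 2*z - 8)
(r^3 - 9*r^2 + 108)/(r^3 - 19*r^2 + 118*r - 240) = (r^2 - 3*r - 18)/(r^2 - 13*r + 40)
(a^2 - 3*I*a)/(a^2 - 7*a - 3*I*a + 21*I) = a/(a - 7)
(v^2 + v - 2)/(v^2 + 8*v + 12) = (v - 1)/(v + 6)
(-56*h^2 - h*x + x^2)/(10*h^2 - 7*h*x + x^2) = (-56*h^2 - h*x + x^2)/(10*h^2 - 7*h*x + x^2)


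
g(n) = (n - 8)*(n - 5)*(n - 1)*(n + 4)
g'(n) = (n - 8)*(n - 5)*(n - 1) + (n - 8)*(n - 5)*(n + 4) + (n - 8)*(n - 1)*(n + 4) + (n - 5)*(n - 1)*(n + 4)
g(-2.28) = -422.21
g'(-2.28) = -17.68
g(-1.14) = -343.47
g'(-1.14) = 133.93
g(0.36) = -98.92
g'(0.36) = 166.14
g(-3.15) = -320.55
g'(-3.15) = -231.80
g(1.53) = 65.80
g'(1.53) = 106.92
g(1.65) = 78.12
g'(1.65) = 98.39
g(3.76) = 112.61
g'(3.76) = -62.06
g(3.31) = 133.84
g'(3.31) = -31.48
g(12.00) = 4928.00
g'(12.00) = 2692.00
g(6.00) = -100.00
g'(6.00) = -80.00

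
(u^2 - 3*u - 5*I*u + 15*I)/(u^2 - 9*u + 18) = (u - 5*I)/(u - 6)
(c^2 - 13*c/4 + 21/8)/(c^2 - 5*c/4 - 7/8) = (2*c - 3)/(2*c + 1)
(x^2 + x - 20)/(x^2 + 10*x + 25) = (x - 4)/(x + 5)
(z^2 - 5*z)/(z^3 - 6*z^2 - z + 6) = z*(z - 5)/(z^3 - 6*z^2 - z + 6)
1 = 1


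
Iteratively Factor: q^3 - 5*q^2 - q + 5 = (q - 5)*(q^2 - 1) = (q - 5)*(q - 1)*(q + 1)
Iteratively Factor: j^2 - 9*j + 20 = (j - 4)*(j - 5)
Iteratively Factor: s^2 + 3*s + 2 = (s + 1)*(s + 2)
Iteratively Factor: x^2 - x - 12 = (x + 3)*(x - 4)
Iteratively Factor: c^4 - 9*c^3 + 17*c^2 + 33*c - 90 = (c + 2)*(c^3 - 11*c^2 + 39*c - 45) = (c - 3)*(c + 2)*(c^2 - 8*c + 15) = (c - 5)*(c - 3)*(c + 2)*(c - 3)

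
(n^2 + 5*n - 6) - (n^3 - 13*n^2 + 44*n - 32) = -n^3 + 14*n^2 - 39*n + 26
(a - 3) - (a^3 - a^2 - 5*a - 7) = -a^3 + a^2 + 6*a + 4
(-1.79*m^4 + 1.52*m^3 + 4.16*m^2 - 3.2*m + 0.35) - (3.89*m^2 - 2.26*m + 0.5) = -1.79*m^4 + 1.52*m^3 + 0.27*m^2 - 0.94*m - 0.15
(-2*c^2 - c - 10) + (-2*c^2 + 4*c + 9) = -4*c^2 + 3*c - 1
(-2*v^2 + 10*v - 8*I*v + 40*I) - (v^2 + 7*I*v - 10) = -3*v^2 + 10*v - 15*I*v + 10 + 40*I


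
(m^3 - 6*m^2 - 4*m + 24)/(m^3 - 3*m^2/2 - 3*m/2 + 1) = 2*(m^2 - 4*m - 12)/(2*m^2 + m - 1)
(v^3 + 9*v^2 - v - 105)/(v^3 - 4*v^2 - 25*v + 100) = (v^2 + 4*v - 21)/(v^2 - 9*v + 20)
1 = 1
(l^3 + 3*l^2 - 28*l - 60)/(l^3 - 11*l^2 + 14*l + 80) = (l + 6)/(l - 8)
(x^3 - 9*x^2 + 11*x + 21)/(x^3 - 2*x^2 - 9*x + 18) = (x^2 - 6*x - 7)/(x^2 + x - 6)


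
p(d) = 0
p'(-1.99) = 0.00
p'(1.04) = 0.00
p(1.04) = 0.00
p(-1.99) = 0.00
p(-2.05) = 0.00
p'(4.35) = 0.00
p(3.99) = 0.00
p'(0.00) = 0.00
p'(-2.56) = 0.00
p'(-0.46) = 0.00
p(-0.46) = 0.00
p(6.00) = 0.00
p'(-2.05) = 0.00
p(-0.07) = 0.00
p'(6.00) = 0.00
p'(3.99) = 0.00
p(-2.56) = 0.00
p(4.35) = 0.00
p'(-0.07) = 0.00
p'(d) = 0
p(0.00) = 0.00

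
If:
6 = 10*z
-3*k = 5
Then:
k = -5/3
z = 3/5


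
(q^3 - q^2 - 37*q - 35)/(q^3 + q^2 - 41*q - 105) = (q + 1)/(q + 3)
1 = 1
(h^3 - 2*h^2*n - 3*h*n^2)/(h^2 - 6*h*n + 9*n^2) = h*(h + n)/(h - 3*n)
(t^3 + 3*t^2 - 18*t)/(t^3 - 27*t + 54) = t/(t - 3)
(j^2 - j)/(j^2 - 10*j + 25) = j*(j - 1)/(j^2 - 10*j + 25)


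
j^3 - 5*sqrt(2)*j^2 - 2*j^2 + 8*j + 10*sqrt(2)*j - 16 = (j - 2)*(j - 4*sqrt(2))*(j - sqrt(2))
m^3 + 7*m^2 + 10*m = m*(m + 2)*(m + 5)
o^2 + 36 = (o - 6*I)*(o + 6*I)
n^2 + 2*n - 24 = (n - 4)*(n + 6)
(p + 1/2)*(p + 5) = p^2 + 11*p/2 + 5/2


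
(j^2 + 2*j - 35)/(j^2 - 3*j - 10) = (j + 7)/(j + 2)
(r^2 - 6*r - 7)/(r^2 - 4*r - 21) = (r + 1)/(r + 3)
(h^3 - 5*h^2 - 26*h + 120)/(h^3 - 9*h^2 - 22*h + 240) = (h - 4)/(h - 8)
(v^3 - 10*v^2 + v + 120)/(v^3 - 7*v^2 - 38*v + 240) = (v + 3)/(v + 6)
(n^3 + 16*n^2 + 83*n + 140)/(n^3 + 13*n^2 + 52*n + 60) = (n^2 + 11*n + 28)/(n^2 + 8*n + 12)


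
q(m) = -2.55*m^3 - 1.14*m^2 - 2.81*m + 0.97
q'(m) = -7.65*m^2 - 2.28*m - 2.81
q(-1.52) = 11.56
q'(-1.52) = -17.02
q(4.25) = -227.32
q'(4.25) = -150.68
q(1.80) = -22.65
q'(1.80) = -31.70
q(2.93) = -81.19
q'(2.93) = -75.16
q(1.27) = -9.66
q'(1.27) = -18.04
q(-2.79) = 55.32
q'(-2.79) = -56.00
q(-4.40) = 208.48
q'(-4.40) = -140.88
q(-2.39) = 35.99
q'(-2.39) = -41.06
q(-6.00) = 527.59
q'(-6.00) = -264.53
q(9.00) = -1975.61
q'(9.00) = -642.98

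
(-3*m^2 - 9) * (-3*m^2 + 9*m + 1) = 9*m^4 - 27*m^3 + 24*m^2 - 81*m - 9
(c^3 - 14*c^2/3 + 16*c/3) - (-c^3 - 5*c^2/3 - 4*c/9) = 2*c^3 - 3*c^2 + 52*c/9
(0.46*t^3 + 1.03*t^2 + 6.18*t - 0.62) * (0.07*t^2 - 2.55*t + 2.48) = 0.0322*t^5 - 1.1009*t^4 - 1.0531*t^3 - 13.248*t^2 + 16.9074*t - 1.5376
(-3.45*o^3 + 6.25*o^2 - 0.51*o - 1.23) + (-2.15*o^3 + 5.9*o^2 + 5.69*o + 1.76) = -5.6*o^3 + 12.15*o^2 + 5.18*o + 0.53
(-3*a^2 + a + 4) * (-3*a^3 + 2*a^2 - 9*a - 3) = 9*a^5 - 9*a^4 + 17*a^3 + 8*a^2 - 39*a - 12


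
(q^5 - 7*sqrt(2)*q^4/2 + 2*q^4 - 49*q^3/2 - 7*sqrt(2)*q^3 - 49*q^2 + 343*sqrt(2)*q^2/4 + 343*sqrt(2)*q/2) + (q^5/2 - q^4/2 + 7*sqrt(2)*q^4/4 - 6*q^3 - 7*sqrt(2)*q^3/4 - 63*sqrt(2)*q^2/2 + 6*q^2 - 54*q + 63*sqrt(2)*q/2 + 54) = 3*q^5/2 - 7*sqrt(2)*q^4/4 + 3*q^4/2 - 61*q^3/2 - 35*sqrt(2)*q^3/4 - 43*q^2 + 217*sqrt(2)*q^2/4 - 54*q + 203*sqrt(2)*q + 54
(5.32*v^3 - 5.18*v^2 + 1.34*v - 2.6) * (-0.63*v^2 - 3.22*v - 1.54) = -3.3516*v^5 - 13.867*v^4 + 7.6426*v^3 + 5.3004*v^2 + 6.3084*v + 4.004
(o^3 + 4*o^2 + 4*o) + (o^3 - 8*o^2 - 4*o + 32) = 2*o^3 - 4*o^2 + 32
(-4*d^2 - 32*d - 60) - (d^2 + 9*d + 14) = -5*d^2 - 41*d - 74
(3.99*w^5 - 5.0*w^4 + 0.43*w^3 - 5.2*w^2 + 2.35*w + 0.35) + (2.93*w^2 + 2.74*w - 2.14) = 3.99*w^5 - 5.0*w^4 + 0.43*w^3 - 2.27*w^2 + 5.09*w - 1.79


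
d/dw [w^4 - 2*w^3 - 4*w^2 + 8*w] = 4*w^3 - 6*w^2 - 8*w + 8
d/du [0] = 0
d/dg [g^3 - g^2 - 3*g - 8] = 3*g^2 - 2*g - 3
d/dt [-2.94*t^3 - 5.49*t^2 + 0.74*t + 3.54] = -8.82*t^2 - 10.98*t + 0.74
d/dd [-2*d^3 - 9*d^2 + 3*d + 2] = -6*d^2 - 18*d + 3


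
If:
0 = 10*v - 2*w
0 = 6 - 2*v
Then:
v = 3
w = 15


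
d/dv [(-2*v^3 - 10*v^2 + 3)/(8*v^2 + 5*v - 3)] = (-16*v^4 - 20*v^3 - 32*v^2 + 12*v - 15)/(64*v^4 + 80*v^3 - 23*v^2 - 30*v + 9)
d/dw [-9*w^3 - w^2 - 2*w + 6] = -27*w^2 - 2*w - 2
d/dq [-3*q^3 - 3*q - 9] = -9*q^2 - 3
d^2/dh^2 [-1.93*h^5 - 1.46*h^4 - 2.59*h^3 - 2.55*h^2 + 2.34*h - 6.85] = -38.6*h^3 - 17.52*h^2 - 15.54*h - 5.1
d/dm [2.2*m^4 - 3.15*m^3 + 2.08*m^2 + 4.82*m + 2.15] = 8.8*m^3 - 9.45*m^2 + 4.16*m + 4.82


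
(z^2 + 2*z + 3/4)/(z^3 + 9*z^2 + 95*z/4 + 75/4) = (2*z + 1)/(2*z^2 + 15*z + 25)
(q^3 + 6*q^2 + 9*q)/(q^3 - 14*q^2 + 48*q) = (q^2 + 6*q + 9)/(q^2 - 14*q + 48)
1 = 1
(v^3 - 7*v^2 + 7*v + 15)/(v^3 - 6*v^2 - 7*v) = (v^2 - 8*v + 15)/(v*(v - 7))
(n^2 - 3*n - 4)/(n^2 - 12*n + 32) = (n + 1)/(n - 8)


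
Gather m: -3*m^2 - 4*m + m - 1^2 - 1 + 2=-3*m^2 - 3*m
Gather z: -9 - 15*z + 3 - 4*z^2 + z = -4*z^2 - 14*z - 6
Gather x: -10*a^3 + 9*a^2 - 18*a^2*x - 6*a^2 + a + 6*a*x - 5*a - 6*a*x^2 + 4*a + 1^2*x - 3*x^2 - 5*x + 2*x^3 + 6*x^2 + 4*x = -10*a^3 + 3*a^2 + 2*x^3 + x^2*(3 - 6*a) + x*(-18*a^2 + 6*a)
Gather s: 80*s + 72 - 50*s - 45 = 30*s + 27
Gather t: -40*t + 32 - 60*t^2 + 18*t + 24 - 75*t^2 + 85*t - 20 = -135*t^2 + 63*t + 36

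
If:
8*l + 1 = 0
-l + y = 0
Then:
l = -1/8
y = -1/8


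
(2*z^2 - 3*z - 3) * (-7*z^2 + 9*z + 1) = -14*z^4 + 39*z^3 - 4*z^2 - 30*z - 3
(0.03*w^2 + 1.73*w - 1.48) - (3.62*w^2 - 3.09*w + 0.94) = -3.59*w^2 + 4.82*w - 2.42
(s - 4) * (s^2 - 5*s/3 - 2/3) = s^3 - 17*s^2/3 + 6*s + 8/3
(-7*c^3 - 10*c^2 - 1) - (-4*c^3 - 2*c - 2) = -3*c^3 - 10*c^2 + 2*c + 1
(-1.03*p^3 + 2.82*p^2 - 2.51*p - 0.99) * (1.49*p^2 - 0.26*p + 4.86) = -1.5347*p^5 + 4.4696*p^4 - 9.4789*p^3 + 12.8827*p^2 - 11.9412*p - 4.8114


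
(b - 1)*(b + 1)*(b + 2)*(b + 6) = b^4 + 8*b^3 + 11*b^2 - 8*b - 12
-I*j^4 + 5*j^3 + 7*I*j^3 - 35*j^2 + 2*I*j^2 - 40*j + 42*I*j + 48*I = (j - 8)*(j - I)*(j + 6*I)*(-I*j - I)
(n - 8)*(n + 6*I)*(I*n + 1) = I*n^3 - 5*n^2 - 8*I*n^2 + 40*n + 6*I*n - 48*I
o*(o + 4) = o^2 + 4*o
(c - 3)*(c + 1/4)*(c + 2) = c^3 - 3*c^2/4 - 25*c/4 - 3/2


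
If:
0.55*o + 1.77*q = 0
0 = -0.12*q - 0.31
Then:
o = 8.31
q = -2.58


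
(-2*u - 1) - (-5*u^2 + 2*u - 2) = 5*u^2 - 4*u + 1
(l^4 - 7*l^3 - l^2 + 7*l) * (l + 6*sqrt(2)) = l^5 - 7*l^4 + 6*sqrt(2)*l^4 - 42*sqrt(2)*l^3 - l^3 - 6*sqrt(2)*l^2 + 7*l^2 + 42*sqrt(2)*l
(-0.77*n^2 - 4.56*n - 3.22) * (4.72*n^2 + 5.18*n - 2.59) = -3.6344*n^4 - 25.5118*n^3 - 36.8249*n^2 - 4.8692*n + 8.3398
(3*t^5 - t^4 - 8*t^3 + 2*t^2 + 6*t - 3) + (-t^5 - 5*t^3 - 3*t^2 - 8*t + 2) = 2*t^5 - t^4 - 13*t^3 - t^2 - 2*t - 1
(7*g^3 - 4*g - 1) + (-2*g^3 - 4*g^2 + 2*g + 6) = 5*g^3 - 4*g^2 - 2*g + 5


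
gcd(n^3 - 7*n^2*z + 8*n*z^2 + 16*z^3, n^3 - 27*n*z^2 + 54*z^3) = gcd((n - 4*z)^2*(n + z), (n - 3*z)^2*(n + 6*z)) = 1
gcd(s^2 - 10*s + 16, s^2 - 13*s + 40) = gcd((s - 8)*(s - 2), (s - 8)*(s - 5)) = s - 8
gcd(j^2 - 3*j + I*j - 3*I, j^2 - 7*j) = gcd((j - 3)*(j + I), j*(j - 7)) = 1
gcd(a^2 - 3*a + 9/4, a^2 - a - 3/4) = a - 3/2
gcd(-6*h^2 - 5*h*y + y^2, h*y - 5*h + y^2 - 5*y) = h + y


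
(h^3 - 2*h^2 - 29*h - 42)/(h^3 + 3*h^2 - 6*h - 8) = (h^3 - 2*h^2 - 29*h - 42)/(h^3 + 3*h^2 - 6*h - 8)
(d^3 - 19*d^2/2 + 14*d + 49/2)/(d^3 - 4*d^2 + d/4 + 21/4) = 2*(d - 7)/(2*d - 3)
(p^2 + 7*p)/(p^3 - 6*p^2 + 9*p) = (p + 7)/(p^2 - 6*p + 9)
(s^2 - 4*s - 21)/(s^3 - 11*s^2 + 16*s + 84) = (s + 3)/(s^2 - 4*s - 12)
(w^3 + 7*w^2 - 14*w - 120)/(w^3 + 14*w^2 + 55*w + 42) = (w^2 + w - 20)/(w^2 + 8*w + 7)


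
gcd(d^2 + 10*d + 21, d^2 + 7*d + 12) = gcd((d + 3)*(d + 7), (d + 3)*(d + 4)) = d + 3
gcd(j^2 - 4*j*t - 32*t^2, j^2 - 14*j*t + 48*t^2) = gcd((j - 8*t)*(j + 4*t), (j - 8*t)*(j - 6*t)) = -j + 8*t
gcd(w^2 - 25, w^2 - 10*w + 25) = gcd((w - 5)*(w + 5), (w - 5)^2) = w - 5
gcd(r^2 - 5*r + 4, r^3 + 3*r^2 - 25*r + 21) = r - 1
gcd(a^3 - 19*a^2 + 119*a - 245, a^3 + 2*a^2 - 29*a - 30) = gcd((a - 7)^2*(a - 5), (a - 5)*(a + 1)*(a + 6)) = a - 5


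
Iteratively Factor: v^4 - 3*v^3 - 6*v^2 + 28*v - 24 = (v - 2)*(v^3 - v^2 - 8*v + 12) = (v - 2)*(v + 3)*(v^2 - 4*v + 4) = (v - 2)^2*(v + 3)*(v - 2)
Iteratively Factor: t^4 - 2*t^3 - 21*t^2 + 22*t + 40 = (t + 1)*(t^3 - 3*t^2 - 18*t + 40) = (t + 1)*(t + 4)*(t^2 - 7*t + 10) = (t - 5)*(t + 1)*(t + 4)*(t - 2)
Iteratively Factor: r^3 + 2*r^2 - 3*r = (r + 3)*(r^2 - r) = (r - 1)*(r + 3)*(r)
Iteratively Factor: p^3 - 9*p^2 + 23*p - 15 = (p - 5)*(p^2 - 4*p + 3) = (p - 5)*(p - 3)*(p - 1)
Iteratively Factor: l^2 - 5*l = (l - 5)*(l)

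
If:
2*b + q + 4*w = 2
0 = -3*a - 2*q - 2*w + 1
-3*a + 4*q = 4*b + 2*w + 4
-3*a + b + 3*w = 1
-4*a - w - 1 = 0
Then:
No Solution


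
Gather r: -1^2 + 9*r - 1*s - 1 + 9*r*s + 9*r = r*(9*s + 18) - s - 2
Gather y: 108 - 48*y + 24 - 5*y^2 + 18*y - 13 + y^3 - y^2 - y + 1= y^3 - 6*y^2 - 31*y + 120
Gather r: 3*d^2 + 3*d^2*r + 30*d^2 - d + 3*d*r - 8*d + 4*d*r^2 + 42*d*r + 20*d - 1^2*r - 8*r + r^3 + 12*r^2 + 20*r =33*d^2 + 11*d + r^3 + r^2*(4*d + 12) + r*(3*d^2 + 45*d + 11)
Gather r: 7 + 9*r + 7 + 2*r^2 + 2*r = 2*r^2 + 11*r + 14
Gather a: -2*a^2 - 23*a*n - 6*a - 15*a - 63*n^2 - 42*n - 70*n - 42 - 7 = -2*a^2 + a*(-23*n - 21) - 63*n^2 - 112*n - 49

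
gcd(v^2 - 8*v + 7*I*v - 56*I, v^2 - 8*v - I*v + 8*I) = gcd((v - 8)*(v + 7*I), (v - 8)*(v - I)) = v - 8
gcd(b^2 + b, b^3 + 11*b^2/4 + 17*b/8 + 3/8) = b + 1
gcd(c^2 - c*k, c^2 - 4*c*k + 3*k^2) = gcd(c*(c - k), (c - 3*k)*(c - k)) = c - k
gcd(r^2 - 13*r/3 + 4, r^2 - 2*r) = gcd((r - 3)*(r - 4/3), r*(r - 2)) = 1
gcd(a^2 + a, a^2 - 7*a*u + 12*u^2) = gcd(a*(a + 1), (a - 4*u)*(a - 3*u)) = 1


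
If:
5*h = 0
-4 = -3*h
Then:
No Solution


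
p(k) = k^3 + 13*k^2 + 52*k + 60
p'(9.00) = 529.00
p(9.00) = 2310.00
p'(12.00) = 796.00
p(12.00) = 4284.00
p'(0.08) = 54.10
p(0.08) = 64.24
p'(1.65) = 103.07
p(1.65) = 185.68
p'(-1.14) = 26.26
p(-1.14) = 16.13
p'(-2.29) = 8.19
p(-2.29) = -2.92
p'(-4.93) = -3.27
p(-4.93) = -0.22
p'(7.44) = 411.50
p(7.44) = 1578.31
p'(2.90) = 152.63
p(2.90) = 344.52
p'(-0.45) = 40.91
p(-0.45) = 39.14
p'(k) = 3*k^2 + 26*k + 52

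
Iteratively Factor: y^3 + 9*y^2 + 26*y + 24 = (y + 2)*(y^2 + 7*y + 12) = (y + 2)*(y + 4)*(y + 3)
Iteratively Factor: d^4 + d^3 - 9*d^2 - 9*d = (d - 3)*(d^3 + 4*d^2 + 3*d) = (d - 3)*(d + 3)*(d^2 + d) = d*(d - 3)*(d + 3)*(d + 1)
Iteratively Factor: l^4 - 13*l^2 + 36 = (l - 3)*(l^3 + 3*l^2 - 4*l - 12) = (l - 3)*(l + 3)*(l^2 - 4) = (l - 3)*(l + 2)*(l + 3)*(l - 2)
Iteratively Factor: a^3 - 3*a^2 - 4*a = (a - 4)*(a^2 + a) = (a - 4)*(a + 1)*(a)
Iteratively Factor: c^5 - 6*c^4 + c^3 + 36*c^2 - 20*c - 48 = (c - 3)*(c^4 - 3*c^3 - 8*c^2 + 12*c + 16) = (c - 4)*(c - 3)*(c^3 + c^2 - 4*c - 4) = (c - 4)*(c - 3)*(c - 2)*(c^2 + 3*c + 2) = (c - 4)*(c - 3)*(c - 2)*(c + 2)*(c + 1)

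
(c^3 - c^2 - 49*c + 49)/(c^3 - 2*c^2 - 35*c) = (c^2 + 6*c - 7)/(c*(c + 5))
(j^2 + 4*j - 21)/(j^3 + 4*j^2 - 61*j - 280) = (j - 3)/(j^2 - 3*j - 40)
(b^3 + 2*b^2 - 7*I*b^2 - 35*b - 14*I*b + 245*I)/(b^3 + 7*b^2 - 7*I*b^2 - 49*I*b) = (b - 5)/b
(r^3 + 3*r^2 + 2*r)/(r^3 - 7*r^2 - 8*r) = (r + 2)/(r - 8)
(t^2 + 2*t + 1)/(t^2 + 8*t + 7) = (t + 1)/(t + 7)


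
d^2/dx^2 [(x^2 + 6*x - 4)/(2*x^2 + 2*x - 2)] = (5*x^3 - 9*x^2 + 6*x - 1)/(x^6 + 3*x^5 - 5*x^3 + 3*x - 1)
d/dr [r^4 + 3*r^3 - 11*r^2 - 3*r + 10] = 4*r^3 + 9*r^2 - 22*r - 3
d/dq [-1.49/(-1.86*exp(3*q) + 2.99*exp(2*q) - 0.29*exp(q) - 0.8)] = (-8.3142*exp(2*q) + 8.9102*exp(q) - 0.4321)*exp(q)/(1.86*exp(3*q) - 2.99*exp(2*q) + 0.29*exp(q) + 0.8)^2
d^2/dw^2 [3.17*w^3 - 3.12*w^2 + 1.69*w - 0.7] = 19.02*w - 6.24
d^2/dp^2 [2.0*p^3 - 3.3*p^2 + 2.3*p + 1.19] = 12.0*p - 6.6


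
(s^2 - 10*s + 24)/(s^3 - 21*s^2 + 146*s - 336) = (s - 4)/(s^2 - 15*s + 56)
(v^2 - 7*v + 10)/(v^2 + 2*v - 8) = (v - 5)/(v + 4)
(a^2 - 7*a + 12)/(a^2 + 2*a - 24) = (a - 3)/(a + 6)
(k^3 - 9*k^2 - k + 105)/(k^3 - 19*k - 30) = (k - 7)/(k + 2)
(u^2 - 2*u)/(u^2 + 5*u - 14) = u/(u + 7)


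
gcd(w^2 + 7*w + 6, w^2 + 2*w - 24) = w + 6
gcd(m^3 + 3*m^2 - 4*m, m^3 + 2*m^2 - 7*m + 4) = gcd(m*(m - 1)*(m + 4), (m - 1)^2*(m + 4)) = m^2 + 3*m - 4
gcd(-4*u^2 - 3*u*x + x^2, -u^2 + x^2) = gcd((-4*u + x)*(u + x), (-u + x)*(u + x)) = u + x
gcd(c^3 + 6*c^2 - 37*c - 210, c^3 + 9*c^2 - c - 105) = c^2 + 12*c + 35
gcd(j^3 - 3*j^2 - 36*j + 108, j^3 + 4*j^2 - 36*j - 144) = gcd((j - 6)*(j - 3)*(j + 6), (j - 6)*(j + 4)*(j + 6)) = j^2 - 36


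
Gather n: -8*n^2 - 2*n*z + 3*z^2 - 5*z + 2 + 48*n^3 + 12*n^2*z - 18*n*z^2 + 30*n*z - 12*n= 48*n^3 + n^2*(12*z - 8) + n*(-18*z^2 + 28*z - 12) + 3*z^2 - 5*z + 2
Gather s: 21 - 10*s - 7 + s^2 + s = s^2 - 9*s + 14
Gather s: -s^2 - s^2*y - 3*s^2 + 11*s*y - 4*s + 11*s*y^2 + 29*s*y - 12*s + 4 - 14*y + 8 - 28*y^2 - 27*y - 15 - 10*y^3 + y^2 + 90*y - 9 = s^2*(-y - 4) + s*(11*y^2 + 40*y - 16) - 10*y^3 - 27*y^2 + 49*y - 12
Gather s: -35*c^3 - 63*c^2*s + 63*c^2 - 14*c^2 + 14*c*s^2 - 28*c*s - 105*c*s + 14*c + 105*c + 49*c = -35*c^3 + 49*c^2 + 14*c*s^2 + 168*c + s*(-63*c^2 - 133*c)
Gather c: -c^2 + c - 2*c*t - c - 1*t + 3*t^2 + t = -c^2 - 2*c*t + 3*t^2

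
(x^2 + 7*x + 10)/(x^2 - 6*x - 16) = (x + 5)/(x - 8)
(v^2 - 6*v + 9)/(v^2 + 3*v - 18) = (v - 3)/(v + 6)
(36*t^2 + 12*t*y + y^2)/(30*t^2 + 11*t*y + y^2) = (6*t + y)/(5*t + y)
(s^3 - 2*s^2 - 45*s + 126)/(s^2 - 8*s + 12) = (s^2 + 4*s - 21)/(s - 2)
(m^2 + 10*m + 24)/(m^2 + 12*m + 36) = (m + 4)/(m + 6)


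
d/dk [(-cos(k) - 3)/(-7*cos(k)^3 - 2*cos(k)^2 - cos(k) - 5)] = (45*cos(k) + 65*cos(2*k) + 7*cos(3*k) + 61)*sin(k)/(2*(7*cos(k)^3 + 2*cos(k)^2 + cos(k) + 5)^2)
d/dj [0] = 0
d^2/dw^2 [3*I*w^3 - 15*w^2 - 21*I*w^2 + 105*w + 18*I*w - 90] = 18*I*w - 30 - 42*I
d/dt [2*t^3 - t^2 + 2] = 2*t*(3*t - 1)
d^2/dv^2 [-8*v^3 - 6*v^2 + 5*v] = -48*v - 12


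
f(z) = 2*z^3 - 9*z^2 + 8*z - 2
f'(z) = 6*z^2 - 18*z + 8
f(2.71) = -6.61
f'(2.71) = 3.28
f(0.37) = -0.17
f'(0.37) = 2.16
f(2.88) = -5.83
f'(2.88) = 5.93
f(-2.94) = -154.14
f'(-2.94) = 112.78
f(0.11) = -1.23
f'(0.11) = 6.09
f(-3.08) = -170.45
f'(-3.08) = 120.36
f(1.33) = -2.57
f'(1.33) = -5.33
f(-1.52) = -41.98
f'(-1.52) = 49.22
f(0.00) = -2.00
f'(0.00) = 8.00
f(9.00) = 799.00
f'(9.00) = 332.00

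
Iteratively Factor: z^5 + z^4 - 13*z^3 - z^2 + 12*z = (z + 1)*(z^4 - 13*z^2 + 12*z) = z*(z + 1)*(z^3 - 13*z + 12) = z*(z - 1)*(z + 1)*(z^2 + z - 12) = z*(z - 1)*(z + 1)*(z + 4)*(z - 3)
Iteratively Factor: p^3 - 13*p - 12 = (p + 1)*(p^2 - p - 12) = (p + 1)*(p + 3)*(p - 4)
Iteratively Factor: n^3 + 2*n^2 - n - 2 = (n + 2)*(n^2 - 1) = (n - 1)*(n + 2)*(n + 1)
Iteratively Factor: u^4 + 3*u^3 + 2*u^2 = (u)*(u^3 + 3*u^2 + 2*u) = u^2*(u^2 + 3*u + 2) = u^2*(u + 1)*(u + 2)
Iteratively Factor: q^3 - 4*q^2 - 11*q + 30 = (q - 5)*(q^2 + q - 6) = (q - 5)*(q - 2)*(q + 3)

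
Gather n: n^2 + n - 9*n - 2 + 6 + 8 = n^2 - 8*n + 12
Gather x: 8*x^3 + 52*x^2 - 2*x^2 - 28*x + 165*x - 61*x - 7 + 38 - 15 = 8*x^3 + 50*x^2 + 76*x + 16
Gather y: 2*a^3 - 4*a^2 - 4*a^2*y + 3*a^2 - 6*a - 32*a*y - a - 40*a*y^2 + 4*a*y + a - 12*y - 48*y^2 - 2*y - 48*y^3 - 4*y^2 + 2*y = 2*a^3 - a^2 - 6*a - 48*y^3 + y^2*(-40*a - 52) + y*(-4*a^2 - 28*a - 12)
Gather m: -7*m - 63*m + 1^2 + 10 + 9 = 20 - 70*m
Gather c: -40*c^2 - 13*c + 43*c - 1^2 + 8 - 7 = -40*c^2 + 30*c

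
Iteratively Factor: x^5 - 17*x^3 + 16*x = (x - 1)*(x^4 + x^3 - 16*x^2 - 16*x) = (x - 4)*(x - 1)*(x^3 + 5*x^2 + 4*x) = (x - 4)*(x - 1)*(x + 1)*(x^2 + 4*x) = (x - 4)*(x - 1)*(x + 1)*(x + 4)*(x)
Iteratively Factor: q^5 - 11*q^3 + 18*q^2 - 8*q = (q - 1)*(q^4 + q^3 - 10*q^2 + 8*q) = (q - 1)^2*(q^3 + 2*q^2 - 8*q) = (q - 1)^2*(q + 4)*(q^2 - 2*q) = q*(q - 1)^2*(q + 4)*(q - 2)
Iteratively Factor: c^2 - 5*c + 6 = (c - 3)*(c - 2)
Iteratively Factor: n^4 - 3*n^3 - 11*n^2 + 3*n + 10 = (n - 1)*(n^3 - 2*n^2 - 13*n - 10) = (n - 1)*(n + 2)*(n^2 - 4*n - 5) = (n - 1)*(n + 1)*(n + 2)*(n - 5)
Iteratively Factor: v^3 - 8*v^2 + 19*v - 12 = (v - 4)*(v^2 - 4*v + 3) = (v - 4)*(v - 1)*(v - 3)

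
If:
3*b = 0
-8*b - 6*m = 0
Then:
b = 0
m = 0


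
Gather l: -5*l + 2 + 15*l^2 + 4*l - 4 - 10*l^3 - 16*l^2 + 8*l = -10*l^3 - l^2 + 7*l - 2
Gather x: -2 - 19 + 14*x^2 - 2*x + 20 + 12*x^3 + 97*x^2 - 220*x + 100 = 12*x^3 + 111*x^2 - 222*x + 99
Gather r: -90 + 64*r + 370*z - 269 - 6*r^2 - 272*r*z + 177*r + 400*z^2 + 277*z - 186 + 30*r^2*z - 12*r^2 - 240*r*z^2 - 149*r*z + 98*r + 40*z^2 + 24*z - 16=r^2*(30*z - 18) + r*(-240*z^2 - 421*z + 339) + 440*z^2 + 671*z - 561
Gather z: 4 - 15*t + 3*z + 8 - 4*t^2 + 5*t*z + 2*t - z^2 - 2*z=-4*t^2 - 13*t - z^2 + z*(5*t + 1) + 12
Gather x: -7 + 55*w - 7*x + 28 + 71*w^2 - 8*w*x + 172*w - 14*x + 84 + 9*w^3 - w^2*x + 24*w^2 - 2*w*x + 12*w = 9*w^3 + 95*w^2 + 239*w + x*(-w^2 - 10*w - 21) + 105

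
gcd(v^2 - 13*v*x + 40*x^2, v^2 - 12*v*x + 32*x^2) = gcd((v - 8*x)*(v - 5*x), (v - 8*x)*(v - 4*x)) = -v + 8*x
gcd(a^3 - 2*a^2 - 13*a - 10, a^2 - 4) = a + 2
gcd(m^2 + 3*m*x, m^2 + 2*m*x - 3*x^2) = m + 3*x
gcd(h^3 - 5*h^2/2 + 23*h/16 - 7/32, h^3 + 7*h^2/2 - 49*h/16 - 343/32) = h - 7/4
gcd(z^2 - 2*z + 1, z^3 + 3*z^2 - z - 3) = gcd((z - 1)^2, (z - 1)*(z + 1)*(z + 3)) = z - 1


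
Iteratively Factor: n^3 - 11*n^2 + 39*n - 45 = (n - 5)*(n^2 - 6*n + 9) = (n - 5)*(n - 3)*(n - 3)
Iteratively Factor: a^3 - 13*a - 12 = (a + 1)*(a^2 - a - 12) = (a - 4)*(a + 1)*(a + 3)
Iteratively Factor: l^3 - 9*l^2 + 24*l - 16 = (l - 1)*(l^2 - 8*l + 16) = (l - 4)*(l - 1)*(l - 4)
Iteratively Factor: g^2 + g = (g)*(g + 1)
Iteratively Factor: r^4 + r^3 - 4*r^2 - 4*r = (r + 2)*(r^3 - r^2 - 2*r) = (r + 1)*(r + 2)*(r^2 - 2*r) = r*(r + 1)*(r + 2)*(r - 2)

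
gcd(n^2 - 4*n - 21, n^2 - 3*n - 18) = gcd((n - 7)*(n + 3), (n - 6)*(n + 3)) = n + 3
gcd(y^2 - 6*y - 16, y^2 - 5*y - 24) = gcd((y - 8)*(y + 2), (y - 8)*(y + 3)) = y - 8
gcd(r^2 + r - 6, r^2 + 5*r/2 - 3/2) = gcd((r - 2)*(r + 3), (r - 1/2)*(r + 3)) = r + 3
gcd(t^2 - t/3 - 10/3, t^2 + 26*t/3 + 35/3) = t + 5/3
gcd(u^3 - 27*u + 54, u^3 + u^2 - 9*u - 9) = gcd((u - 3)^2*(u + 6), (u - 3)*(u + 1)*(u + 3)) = u - 3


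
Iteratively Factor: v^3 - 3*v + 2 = (v - 1)*(v^2 + v - 2) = (v - 1)^2*(v + 2)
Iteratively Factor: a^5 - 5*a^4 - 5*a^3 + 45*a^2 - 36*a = (a + 3)*(a^4 - 8*a^3 + 19*a^2 - 12*a) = (a - 1)*(a + 3)*(a^3 - 7*a^2 + 12*a) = a*(a - 1)*(a + 3)*(a^2 - 7*a + 12) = a*(a - 4)*(a - 1)*(a + 3)*(a - 3)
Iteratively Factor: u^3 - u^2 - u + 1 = (u + 1)*(u^2 - 2*u + 1) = (u - 1)*(u + 1)*(u - 1)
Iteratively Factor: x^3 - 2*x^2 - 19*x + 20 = (x - 5)*(x^2 + 3*x - 4) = (x - 5)*(x + 4)*(x - 1)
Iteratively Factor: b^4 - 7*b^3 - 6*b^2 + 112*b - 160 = (b - 5)*(b^3 - 2*b^2 - 16*b + 32) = (b - 5)*(b - 2)*(b^2 - 16) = (b - 5)*(b - 2)*(b + 4)*(b - 4)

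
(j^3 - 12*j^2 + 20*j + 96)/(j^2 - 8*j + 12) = (j^2 - 6*j - 16)/(j - 2)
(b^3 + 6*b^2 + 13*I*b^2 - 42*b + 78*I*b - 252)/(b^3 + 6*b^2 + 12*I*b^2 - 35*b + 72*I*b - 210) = (b + 6*I)/(b + 5*I)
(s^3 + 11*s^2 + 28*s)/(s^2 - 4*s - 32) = s*(s + 7)/(s - 8)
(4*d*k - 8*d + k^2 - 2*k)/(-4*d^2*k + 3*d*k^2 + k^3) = (2 - k)/(k*(d - k))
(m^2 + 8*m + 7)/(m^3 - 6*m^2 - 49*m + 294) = (m + 1)/(m^2 - 13*m + 42)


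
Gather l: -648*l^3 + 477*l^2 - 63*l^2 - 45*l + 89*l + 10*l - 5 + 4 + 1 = -648*l^3 + 414*l^2 + 54*l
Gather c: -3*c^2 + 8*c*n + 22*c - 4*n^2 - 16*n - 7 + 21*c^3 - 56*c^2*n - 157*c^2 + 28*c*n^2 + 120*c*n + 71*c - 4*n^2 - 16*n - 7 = 21*c^3 + c^2*(-56*n - 160) + c*(28*n^2 + 128*n + 93) - 8*n^2 - 32*n - 14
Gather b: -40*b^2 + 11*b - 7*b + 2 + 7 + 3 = -40*b^2 + 4*b + 12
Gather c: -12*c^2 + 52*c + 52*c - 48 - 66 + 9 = -12*c^2 + 104*c - 105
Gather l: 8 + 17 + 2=27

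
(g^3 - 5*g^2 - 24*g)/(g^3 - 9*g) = (g - 8)/(g - 3)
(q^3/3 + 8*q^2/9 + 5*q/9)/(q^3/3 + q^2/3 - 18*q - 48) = q*(3*q^2 + 8*q + 5)/(3*(q^3 + q^2 - 54*q - 144))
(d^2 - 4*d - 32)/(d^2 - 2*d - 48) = (d + 4)/(d + 6)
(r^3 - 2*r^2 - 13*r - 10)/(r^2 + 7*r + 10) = (r^2 - 4*r - 5)/(r + 5)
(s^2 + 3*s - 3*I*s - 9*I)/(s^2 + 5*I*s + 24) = (s + 3)/(s + 8*I)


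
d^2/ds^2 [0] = 0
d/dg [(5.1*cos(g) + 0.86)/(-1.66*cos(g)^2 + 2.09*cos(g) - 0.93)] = (-8.466*cos(g)^2 - 2.8552*cos(g) + 6.5404)*sin(g)/(2.7556*cos(g)^4 - 6.9388*cos(g)^3 + 7.4557*cos(g)^2 - 3.8874*cos(g) + 0.8649)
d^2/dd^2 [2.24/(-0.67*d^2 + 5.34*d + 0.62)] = (-2.011072*d^2 + 16.028544*d + 2.24*(1.34*d - 5.34)*(2.68*d - 10.68) + 1.860992)/(-0.67*d^2 + 5.34*d + 0.62)^3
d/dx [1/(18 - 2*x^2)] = x/(x^2 - 9)^2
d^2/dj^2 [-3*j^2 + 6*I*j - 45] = -6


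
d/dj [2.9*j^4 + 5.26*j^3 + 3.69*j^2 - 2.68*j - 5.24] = 11.6*j^3 + 15.78*j^2 + 7.38*j - 2.68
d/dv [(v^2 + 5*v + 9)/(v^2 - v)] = 3*(-2*v^2 - 6*v + 3)/(v^2*(v^2 - 2*v + 1))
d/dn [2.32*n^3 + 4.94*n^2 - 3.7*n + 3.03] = 6.96*n^2 + 9.88*n - 3.7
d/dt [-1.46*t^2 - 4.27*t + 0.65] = -2.92*t - 4.27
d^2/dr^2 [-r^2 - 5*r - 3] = -2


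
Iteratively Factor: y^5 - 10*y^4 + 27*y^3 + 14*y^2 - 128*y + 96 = (y - 1)*(y^4 - 9*y^3 + 18*y^2 + 32*y - 96) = (y - 4)*(y - 1)*(y^3 - 5*y^2 - 2*y + 24) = (y - 4)*(y - 3)*(y - 1)*(y^2 - 2*y - 8) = (y - 4)*(y - 3)*(y - 1)*(y + 2)*(y - 4)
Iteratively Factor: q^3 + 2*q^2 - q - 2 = (q - 1)*(q^2 + 3*q + 2) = (q - 1)*(q + 2)*(q + 1)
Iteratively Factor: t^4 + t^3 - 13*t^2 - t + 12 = (t + 4)*(t^3 - 3*t^2 - t + 3) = (t - 3)*(t + 4)*(t^2 - 1) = (t - 3)*(t - 1)*(t + 4)*(t + 1)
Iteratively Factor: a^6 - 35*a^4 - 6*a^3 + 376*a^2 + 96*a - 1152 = (a - 4)*(a^5 + 4*a^4 - 19*a^3 - 82*a^2 + 48*a + 288) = (a - 4)*(a + 4)*(a^4 - 19*a^2 - 6*a + 72) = (a - 4)^2*(a + 4)*(a^3 + 4*a^2 - 3*a - 18) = (a - 4)^2*(a + 3)*(a + 4)*(a^2 + a - 6) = (a - 4)^2*(a + 3)^2*(a + 4)*(a - 2)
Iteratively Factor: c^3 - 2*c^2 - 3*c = (c - 3)*(c^2 + c) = c*(c - 3)*(c + 1)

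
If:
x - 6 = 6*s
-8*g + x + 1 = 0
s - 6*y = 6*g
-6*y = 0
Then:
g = -1/4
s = -3/2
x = -3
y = 0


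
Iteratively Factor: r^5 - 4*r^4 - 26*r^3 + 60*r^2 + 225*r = (r - 5)*(r^4 + r^3 - 21*r^2 - 45*r) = (r - 5)*(r + 3)*(r^3 - 2*r^2 - 15*r) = r*(r - 5)*(r + 3)*(r^2 - 2*r - 15) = r*(r - 5)*(r + 3)^2*(r - 5)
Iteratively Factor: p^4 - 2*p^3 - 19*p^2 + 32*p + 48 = (p + 1)*(p^3 - 3*p^2 - 16*p + 48) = (p + 1)*(p + 4)*(p^2 - 7*p + 12) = (p - 3)*(p + 1)*(p + 4)*(p - 4)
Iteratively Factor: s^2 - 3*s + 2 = (s - 2)*(s - 1)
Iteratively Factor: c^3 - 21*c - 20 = (c + 4)*(c^2 - 4*c - 5) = (c + 1)*(c + 4)*(c - 5)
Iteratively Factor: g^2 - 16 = (g + 4)*(g - 4)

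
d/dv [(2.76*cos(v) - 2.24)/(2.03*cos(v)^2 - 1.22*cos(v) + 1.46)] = (5.6028*cos(v)^2 - 9.0944*cos(v) - 1.2968)*sin(v)/(4.1209*cos(v)^4 - 4.9532*cos(v)^3 + 7.416*cos(v)^2 - 3.5624*cos(v) + 2.1316)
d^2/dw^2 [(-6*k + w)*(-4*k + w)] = 2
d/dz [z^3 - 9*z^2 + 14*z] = 3*z^2 - 18*z + 14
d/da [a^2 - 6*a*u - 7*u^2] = 2*a - 6*u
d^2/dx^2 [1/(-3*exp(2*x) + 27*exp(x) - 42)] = (-2*(2*exp(x) - 9)^2*exp(x) + (4*exp(x) - 9)*(exp(2*x) - 9*exp(x) + 14))*exp(x)/(3*(exp(2*x) - 9*exp(x) + 14)^3)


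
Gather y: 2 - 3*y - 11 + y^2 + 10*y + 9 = y^2 + 7*y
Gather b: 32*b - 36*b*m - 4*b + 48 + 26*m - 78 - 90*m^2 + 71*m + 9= b*(28 - 36*m) - 90*m^2 + 97*m - 21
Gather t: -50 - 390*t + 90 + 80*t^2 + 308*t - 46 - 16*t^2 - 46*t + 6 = 64*t^2 - 128*t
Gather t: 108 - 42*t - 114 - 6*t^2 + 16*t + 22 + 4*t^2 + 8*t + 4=-2*t^2 - 18*t + 20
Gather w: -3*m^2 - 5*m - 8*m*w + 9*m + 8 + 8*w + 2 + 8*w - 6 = -3*m^2 + 4*m + w*(16 - 8*m) + 4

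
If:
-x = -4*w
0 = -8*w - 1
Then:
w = -1/8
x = -1/2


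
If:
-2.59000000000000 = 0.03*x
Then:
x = -86.33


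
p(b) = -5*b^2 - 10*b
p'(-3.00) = 20.00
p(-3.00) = -15.00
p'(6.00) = -70.00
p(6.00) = -240.00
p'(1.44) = -24.40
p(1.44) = -24.77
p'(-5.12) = 41.20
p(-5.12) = -79.87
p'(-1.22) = 2.20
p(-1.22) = 4.76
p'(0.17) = -11.70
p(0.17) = -1.84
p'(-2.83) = 18.30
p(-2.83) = -11.74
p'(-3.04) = 20.40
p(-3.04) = -15.81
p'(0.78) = -17.80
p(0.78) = -10.84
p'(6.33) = -73.30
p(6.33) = -263.64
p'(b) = -10*b - 10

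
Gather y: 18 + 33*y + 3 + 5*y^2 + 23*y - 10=5*y^2 + 56*y + 11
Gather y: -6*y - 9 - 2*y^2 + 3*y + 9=-2*y^2 - 3*y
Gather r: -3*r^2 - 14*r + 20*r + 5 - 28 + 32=-3*r^2 + 6*r + 9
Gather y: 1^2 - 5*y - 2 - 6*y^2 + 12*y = -6*y^2 + 7*y - 1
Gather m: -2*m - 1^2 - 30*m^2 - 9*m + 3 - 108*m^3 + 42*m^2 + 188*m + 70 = -108*m^3 + 12*m^2 + 177*m + 72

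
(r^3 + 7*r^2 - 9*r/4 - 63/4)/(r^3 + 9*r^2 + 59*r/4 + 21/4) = (2*r - 3)/(2*r + 1)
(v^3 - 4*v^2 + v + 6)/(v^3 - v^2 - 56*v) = (-v^3 + 4*v^2 - v - 6)/(v*(-v^2 + v + 56))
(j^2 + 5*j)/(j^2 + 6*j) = (j + 5)/(j + 6)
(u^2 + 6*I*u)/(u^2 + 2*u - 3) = u*(u + 6*I)/(u^2 + 2*u - 3)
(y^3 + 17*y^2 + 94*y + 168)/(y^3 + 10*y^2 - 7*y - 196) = (y^2 + 10*y + 24)/(y^2 + 3*y - 28)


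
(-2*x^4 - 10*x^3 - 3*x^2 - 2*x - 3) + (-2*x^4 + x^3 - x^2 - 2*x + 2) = -4*x^4 - 9*x^3 - 4*x^2 - 4*x - 1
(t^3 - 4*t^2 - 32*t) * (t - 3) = t^4 - 7*t^3 - 20*t^2 + 96*t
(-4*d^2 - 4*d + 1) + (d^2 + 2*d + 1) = -3*d^2 - 2*d + 2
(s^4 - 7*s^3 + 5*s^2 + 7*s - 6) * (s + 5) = s^5 - 2*s^4 - 30*s^3 + 32*s^2 + 29*s - 30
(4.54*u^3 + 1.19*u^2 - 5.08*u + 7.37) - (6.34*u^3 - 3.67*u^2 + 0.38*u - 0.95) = -1.8*u^3 + 4.86*u^2 - 5.46*u + 8.32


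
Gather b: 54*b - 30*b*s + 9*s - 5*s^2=b*(54 - 30*s) - 5*s^2 + 9*s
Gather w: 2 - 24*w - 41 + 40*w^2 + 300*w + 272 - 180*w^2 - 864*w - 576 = -140*w^2 - 588*w - 343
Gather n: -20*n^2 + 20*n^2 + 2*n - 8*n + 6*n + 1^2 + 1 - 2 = 0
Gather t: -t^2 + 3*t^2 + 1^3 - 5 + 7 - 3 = 2*t^2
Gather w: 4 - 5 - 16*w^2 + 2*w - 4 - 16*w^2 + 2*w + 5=-32*w^2 + 4*w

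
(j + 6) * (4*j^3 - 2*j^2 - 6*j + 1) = 4*j^4 + 22*j^3 - 18*j^2 - 35*j + 6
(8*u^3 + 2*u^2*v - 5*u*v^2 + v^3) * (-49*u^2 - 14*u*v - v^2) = -392*u^5 - 210*u^4*v + 209*u^3*v^2 + 19*u^2*v^3 - 9*u*v^4 - v^5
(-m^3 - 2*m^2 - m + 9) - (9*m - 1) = -m^3 - 2*m^2 - 10*m + 10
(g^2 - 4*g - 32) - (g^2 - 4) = -4*g - 28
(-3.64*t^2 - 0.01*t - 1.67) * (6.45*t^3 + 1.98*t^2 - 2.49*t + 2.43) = -23.478*t^5 - 7.2717*t^4 - 1.7277*t^3 - 12.1269*t^2 + 4.134*t - 4.0581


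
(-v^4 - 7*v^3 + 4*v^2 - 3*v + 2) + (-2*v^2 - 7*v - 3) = -v^4 - 7*v^3 + 2*v^2 - 10*v - 1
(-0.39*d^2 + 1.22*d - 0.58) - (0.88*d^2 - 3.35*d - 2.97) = -1.27*d^2 + 4.57*d + 2.39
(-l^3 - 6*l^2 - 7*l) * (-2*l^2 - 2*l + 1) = 2*l^5 + 14*l^4 + 25*l^3 + 8*l^2 - 7*l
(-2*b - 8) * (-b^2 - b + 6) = 2*b^3 + 10*b^2 - 4*b - 48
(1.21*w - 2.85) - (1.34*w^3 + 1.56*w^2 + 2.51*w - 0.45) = -1.34*w^3 - 1.56*w^2 - 1.3*w - 2.4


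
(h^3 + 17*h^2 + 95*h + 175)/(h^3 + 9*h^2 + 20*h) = (h^2 + 12*h + 35)/(h*(h + 4))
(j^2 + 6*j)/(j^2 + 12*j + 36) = j/(j + 6)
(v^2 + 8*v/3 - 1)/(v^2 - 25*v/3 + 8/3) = (v + 3)/(v - 8)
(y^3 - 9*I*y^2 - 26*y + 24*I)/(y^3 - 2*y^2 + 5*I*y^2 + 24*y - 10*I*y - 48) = (y^2 - 6*I*y - 8)/(y^2 + y*(-2 + 8*I) - 16*I)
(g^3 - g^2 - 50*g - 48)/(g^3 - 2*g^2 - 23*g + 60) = (g^3 - g^2 - 50*g - 48)/(g^3 - 2*g^2 - 23*g + 60)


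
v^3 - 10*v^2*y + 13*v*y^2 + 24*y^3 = (v - 8*y)*(v - 3*y)*(v + y)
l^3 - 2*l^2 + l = l*(l - 1)^2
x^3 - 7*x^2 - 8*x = x*(x - 8)*(x + 1)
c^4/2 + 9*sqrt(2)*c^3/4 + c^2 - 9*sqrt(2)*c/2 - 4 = (c/2 + sqrt(2)/2)*(c - sqrt(2))*(c + sqrt(2)/2)*(c + 4*sqrt(2))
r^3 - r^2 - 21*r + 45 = (r - 3)^2*(r + 5)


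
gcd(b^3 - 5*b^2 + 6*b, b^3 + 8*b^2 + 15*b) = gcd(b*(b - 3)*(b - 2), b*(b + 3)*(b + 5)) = b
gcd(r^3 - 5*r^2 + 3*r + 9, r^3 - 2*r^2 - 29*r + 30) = 1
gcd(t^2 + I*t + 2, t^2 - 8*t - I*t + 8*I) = t - I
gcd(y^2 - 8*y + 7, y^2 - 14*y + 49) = y - 7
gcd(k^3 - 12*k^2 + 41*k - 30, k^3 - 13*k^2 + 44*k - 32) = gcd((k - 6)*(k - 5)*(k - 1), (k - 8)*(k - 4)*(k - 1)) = k - 1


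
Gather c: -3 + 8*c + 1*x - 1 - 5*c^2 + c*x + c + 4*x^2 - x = -5*c^2 + c*(x + 9) + 4*x^2 - 4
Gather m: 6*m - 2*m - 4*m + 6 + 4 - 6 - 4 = 0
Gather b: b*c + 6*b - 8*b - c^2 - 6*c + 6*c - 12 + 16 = b*(c - 2) - c^2 + 4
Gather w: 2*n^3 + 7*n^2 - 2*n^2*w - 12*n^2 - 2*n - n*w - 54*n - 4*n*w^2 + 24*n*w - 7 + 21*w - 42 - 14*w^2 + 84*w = 2*n^3 - 5*n^2 - 56*n + w^2*(-4*n - 14) + w*(-2*n^2 + 23*n + 105) - 49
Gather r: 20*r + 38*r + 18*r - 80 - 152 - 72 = 76*r - 304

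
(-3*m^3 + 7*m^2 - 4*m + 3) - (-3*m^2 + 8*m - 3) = -3*m^3 + 10*m^2 - 12*m + 6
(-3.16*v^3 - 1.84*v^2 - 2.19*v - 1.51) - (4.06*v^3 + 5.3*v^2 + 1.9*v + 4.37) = -7.22*v^3 - 7.14*v^2 - 4.09*v - 5.88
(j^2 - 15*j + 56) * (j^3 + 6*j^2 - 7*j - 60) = j^5 - 9*j^4 - 41*j^3 + 381*j^2 + 508*j - 3360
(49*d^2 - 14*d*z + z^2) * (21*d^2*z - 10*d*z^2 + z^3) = 1029*d^4*z - 784*d^3*z^2 + 210*d^2*z^3 - 24*d*z^4 + z^5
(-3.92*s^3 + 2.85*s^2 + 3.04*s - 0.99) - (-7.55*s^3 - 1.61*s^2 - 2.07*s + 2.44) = 3.63*s^3 + 4.46*s^2 + 5.11*s - 3.43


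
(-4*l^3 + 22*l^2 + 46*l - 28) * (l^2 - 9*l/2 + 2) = -4*l^5 + 40*l^4 - 61*l^3 - 191*l^2 + 218*l - 56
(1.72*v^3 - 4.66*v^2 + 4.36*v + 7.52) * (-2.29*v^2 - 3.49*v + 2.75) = -3.9388*v^5 + 4.6686*v^4 + 11.009*v^3 - 45.2522*v^2 - 14.2548*v + 20.68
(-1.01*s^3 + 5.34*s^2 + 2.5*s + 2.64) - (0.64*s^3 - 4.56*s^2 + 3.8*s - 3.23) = -1.65*s^3 + 9.9*s^2 - 1.3*s + 5.87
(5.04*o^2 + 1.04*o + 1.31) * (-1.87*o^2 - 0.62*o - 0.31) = -9.4248*o^4 - 5.0696*o^3 - 4.6569*o^2 - 1.1346*o - 0.4061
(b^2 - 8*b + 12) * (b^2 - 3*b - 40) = b^4 - 11*b^3 - 4*b^2 + 284*b - 480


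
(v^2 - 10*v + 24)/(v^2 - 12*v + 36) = (v - 4)/(v - 6)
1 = 1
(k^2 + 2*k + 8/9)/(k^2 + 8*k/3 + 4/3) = (k + 4/3)/(k + 2)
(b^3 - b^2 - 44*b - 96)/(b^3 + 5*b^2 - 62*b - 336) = (b^2 + 7*b + 12)/(b^2 + 13*b + 42)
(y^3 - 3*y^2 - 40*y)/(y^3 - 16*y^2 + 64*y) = (y + 5)/(y - 8)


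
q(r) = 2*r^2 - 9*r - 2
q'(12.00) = 39.00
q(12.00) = 178.00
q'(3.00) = 3.00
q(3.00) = -11.00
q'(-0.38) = -10.52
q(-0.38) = 1.71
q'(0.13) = -8.48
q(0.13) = -3.14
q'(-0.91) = -12.64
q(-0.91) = 7.85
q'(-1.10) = -13.40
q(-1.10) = 10.32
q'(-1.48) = -14.92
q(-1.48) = 15.70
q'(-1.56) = -15.24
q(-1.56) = 16.91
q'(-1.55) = -15.20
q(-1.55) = 16.76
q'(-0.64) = -11.56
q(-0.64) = 4.58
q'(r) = 4*r - 9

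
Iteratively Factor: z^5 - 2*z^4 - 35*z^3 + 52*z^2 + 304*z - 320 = (z + 4)*(z^4 - 6*z^3 - 11*z^2 + 96*z - 80) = (z - 4)*(z + 4)*(z^3 - 2*z^2 - 19*z + 20) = (z - 4)*(z + 4)^2*(z^2 - 6*z + 5) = (z - 5)*(z - 4)*(z + 4)^2*(z - 1)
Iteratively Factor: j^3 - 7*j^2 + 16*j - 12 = (j - 3)*(j^2 - 4*j + 4) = (j - 3)*(j - 2)*(j - 2)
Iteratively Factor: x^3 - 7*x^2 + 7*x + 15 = (x - 5)*(x^2 - 2*x - 3) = (x - 5)*(x + 1)*(x - 3)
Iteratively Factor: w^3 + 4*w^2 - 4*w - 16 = (w - 2)*(w^2 + 6*w + 8) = (w - 2)*(w + 4)*(w + 2)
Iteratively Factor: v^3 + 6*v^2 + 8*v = (v + 4)*(v^2 + 2*v) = (v + 2)*(v + 4)*(v)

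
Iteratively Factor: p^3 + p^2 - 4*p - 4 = (p + 2)*(p^2 - p - 2) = (p - 2)*(p + 2)*(p + 1)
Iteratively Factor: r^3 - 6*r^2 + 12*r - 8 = (r - 2)*(r^2 - 4*r + 4) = (r - 2)^2*(r - 2)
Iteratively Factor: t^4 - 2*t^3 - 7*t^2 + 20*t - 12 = (t - 2)*(t^3 - 7*t + 6) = (t - 2)*(t + 3)*(t^2 - 3*t + 2) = (t - 2)*(t - 1)*(t + 3)*(t - 2)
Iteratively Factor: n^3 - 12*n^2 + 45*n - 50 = (n - 2)*(n^2 - 10*n + 25) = (n - 5)*(n - 2)*(n - 5)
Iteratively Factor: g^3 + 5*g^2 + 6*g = (g + 2)*(g^2 + 3*g) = g*(g + 2)*(g + 3)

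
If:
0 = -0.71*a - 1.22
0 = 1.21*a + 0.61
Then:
No Solution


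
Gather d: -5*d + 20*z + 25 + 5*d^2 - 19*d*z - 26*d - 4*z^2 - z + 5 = 5*d^2 + d*(-19*z - 31) - 4*z^2 + 19*z + 30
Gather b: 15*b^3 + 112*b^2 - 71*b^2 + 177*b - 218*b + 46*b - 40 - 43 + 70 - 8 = 15*b^3 + 41*b^2 + 5*b - 21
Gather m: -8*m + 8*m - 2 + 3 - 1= 0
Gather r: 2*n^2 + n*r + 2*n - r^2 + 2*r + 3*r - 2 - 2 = 2*n^2 + 2*n - r^2 + r*(n + 5) - 4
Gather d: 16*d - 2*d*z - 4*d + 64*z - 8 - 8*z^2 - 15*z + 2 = d*(12 - 2*z) - 8*z^2 + 49*z - 6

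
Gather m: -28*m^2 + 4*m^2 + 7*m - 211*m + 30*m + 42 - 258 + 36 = -24*m^2 - 174*m - 180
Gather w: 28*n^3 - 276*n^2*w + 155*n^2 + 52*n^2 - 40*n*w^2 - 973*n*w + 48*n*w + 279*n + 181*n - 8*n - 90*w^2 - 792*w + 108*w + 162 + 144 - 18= 28*n^3 + 207*n^2 + 452*n + w^2*(-40*n - 90) + w*(-276*n^2 - 925*n - 684) + 288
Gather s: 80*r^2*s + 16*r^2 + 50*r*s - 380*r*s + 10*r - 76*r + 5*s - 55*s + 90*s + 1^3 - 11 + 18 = 16*r^2 - 66*r + s*(80*r^2 - 330*r + 40) + 8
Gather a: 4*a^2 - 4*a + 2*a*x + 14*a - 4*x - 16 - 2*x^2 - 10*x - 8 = 4*a^2 + a*(2*x + 10) - 2*x^2 - 14*x - 24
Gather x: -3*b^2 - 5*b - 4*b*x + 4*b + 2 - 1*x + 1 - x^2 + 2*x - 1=-3*b^2 - b - x^2 + x*(1 - 4*b) + 2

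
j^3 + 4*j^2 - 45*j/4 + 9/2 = (j - 3/2)*(j - 1/2)*(j + 6)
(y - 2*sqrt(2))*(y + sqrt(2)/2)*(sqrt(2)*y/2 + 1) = sqrt(2)*y^3/2 - y^2/2 - 5*sqrt(2)*y/2 - 2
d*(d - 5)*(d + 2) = d^3 - 3*d^2 - 10*d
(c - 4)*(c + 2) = c^2 - 2*c - 8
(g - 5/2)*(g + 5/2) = g^2 - 25/4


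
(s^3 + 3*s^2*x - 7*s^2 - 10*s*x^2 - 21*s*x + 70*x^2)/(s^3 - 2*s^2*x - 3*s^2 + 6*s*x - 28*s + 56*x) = (s + 5*x)/(s + 4)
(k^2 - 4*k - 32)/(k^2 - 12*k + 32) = (k + 4)/(k - 4)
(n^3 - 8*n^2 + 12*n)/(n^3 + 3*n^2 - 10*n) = (n - 6)/(n + 5)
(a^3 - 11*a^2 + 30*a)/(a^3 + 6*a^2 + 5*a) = (a^2 - 11*a + 30)/(a^2 + 6*a + 5)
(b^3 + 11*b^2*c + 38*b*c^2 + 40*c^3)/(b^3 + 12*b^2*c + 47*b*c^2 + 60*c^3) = (b + 2*c)/(b + 3*c)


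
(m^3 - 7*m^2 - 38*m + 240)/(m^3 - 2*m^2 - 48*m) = (m - 5)/m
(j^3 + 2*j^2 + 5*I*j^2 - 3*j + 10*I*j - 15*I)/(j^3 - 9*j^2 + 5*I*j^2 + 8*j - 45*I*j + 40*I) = (j + 3)/(j - 8)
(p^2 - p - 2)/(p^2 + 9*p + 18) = (p^2 - p - 2)/(p^2 + 9*p + 18)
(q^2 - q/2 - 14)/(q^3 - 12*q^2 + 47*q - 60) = (q + 7/2)/(q^2 - 8*q + 15)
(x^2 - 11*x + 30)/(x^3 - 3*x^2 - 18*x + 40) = (x - 6)/(x^2 + 2*x - 8)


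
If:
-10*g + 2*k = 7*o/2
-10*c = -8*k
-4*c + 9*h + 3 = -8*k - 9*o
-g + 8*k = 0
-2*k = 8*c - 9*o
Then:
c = 0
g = 0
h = -1/3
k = 0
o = 0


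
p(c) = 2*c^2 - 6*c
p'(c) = 4*c - 6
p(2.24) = -3.40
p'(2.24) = 2.96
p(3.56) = 3.99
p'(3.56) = 8.24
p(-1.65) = 15.34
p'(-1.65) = -12.60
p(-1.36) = 11.86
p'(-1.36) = -11.44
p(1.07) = -4.13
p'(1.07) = -1.72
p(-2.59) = 28.96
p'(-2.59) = -16.36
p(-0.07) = 0.43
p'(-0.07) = -6.28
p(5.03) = 20.42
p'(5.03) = 14.12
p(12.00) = 216.00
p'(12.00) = 42.00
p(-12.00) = 360.00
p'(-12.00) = -54.00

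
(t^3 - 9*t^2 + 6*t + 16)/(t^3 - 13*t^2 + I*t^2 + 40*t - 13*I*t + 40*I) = (t^2 - t - 2)/(t^2 + t*(-5 + I) - 5*I)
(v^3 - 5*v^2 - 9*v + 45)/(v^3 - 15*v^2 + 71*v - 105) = (v + 3)/(v - 7)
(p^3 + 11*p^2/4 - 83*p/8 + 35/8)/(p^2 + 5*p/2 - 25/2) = (8*p^2 - 18*p + 7)/(4*(2*p - 5))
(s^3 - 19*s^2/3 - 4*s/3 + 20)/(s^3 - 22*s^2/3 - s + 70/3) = (s - 6)/(s - 7)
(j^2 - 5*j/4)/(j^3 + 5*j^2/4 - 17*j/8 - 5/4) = 2*j/(2*j^2 + 5*j + 2)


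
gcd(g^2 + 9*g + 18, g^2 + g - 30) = g + 6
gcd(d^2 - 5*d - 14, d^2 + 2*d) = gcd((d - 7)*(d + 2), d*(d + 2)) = d + 2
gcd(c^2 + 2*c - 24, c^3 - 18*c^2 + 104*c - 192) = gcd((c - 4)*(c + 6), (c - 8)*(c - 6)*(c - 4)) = c - 4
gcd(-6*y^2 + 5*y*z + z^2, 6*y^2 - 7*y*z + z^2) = y - z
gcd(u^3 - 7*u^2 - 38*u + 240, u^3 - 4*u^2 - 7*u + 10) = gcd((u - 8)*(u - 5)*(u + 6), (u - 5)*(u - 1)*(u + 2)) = u - 5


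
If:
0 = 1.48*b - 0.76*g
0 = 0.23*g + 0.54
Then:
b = -1.21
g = -2.35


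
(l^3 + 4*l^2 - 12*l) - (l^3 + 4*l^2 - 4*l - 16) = 16 - 8*l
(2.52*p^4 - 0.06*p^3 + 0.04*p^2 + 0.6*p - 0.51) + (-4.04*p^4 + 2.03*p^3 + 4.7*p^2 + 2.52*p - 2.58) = -1.52*p^4 + 1.97*p^3 + 4.74*p^2 + 3.12*p - 3.09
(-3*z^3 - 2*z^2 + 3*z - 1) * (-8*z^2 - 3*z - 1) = 24*z^5 + 25*z^4 - 15*z^3 + z^2 + 1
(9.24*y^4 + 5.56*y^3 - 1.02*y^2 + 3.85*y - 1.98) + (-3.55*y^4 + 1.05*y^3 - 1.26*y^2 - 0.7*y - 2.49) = 5.69*y^4 + 6.61*y^3 - 2.28*y^2 + 3.15*y - 4.47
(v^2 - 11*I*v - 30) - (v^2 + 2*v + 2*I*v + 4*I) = -2*v - 13*I*v - 30 - 4*I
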